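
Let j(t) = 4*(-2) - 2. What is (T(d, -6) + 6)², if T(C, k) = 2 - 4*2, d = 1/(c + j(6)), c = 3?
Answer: 0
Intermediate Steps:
j(t) = -10 (j(t) = -8 - 2 = -10)
d = -⅐ (d = 1/(3 - 10) = 1/(-7) = -⅐ ≈ -0.14286)
T(C, k) = -6 (T(C, k) = 2 - 8 = -6)
(T(d, -6) + 6)² = (-6 + 6)² = 0² = 0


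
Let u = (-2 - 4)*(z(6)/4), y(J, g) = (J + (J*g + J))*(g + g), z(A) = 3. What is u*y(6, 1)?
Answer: -162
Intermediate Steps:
y(J, g) = 2*g*(2*J + J*g) (y(J, g) = (J + (J + J*g))*(2*g) = (2*J + J*g)*(2*g) = 2*g*(2*J + J*g))
u = -9/2 (u = (-2 - 4)*(3/4) = -18/4 = -6*¾ = -9/2 ≈ -4.5000)
u*y(6, 1) = -9*6*(2 + 1) = -9*6*3 = -9/2*36 = -162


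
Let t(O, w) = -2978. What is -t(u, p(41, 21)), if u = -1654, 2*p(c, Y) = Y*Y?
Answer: 2978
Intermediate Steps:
p(c, Y) = Y**2/2 (p(c, Y) = (Y*Y)/2 = Y**2/2)
-t(u, p(41, 21)) = -1*(-2978) = 2978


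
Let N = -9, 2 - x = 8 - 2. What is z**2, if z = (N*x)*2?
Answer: 5184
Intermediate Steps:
x = -4 (x = 2 - (8 - 2) = 2 - 1*6 = 2 - 6 = -4)
z = 72 (z = -9*(-4)*2 = 36*2 = 72)
z**2 = 72**2 = 5184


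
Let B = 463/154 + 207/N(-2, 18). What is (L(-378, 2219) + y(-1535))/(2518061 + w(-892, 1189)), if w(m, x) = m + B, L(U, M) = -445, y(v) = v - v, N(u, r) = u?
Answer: -6853/38762855 ≈ -0.00017679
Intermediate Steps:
y(v) = 0
B = -7738/77 (B = 463/154 + 207/(-2) = 463*(1/154) + 207*(-½) = 463/154 - 207/2 = -7738/77 ≈ -100.49)
w(m, x) = -7738/77 + m (w(m, x) = m - 7738/77 = -7738/77 + m)
(L(-378, 2219) + y(-1535))/(2518061 + w(-892, 1189)) = (-445 + 0)/(2518061 + (-7738/77 - 892)) = -445/(2518061 - 76422/77) = -445/193814275/77 = -445*77/193814275 = -6853/38762855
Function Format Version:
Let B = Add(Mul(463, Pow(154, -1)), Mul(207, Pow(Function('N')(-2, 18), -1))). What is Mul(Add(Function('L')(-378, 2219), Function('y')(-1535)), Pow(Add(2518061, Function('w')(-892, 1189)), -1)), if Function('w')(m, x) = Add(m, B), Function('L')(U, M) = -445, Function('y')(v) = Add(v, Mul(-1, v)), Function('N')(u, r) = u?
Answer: Rational(-6853, 38762855) ≈ -0.00017679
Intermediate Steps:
Function('y')(v) = 0
B = Rational(-7738, 77) (B = Add(Mul(463, Pow(154, -1)), Mul(207, Pow(-2, -1))) = Add(Mul(463, Rational(1, 154)), Mul(207, Rational(-1, 2))) = Add(Rational(463, 154), Rational(-207, 2)) = Rational(-7738, 77) ≈ -100.49)
Function('w')(m, x) = Add(Rational(-7738, 77), m) (Function('w')(m, x) = Add(m, Rational(-7738, 77)) = Add(Rational(-7738, 77), m))
Mul(Add(Function('L')(-378, 2219), Function('y')(-1535)), Pow(Add(2518061, Function('w')(-892, 1189)), -1)) = Mul(Add(-445, 0), Pow(Add(2518061, Add(Rational(-7738, 77), -892)), -1)) = Mul(-445, Pow(Add(2518061, Rational(-76422, 77)), -1)) = Mul(-445, Pow(Rational(193814275, 77), -1)) = Mul(-445, Rational(77, 193814275)) = Rational(-6853, 38762855)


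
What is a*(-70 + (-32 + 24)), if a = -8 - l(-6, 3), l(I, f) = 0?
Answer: 624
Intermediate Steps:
a = -8 (a = -8 - 1*0 = -8 + 0 = -8)
a*(-70 + (-32 + 24)) = -8*(-70 + (-32 + 24)) = -8*(-70 - 8) = -8*(-78) = 624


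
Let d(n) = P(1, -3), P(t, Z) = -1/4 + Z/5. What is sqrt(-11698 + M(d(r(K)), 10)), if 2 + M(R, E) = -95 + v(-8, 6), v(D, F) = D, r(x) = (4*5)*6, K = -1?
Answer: I*sqrt(11803) ≈ 108.64*I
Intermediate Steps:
r(x) = 120 (r(x) = 20*6 = 120)
P(t, Z) = -1/4 + Z/5 (P(t, Z) = -1*1/4 + Z*(1/5) = -1/4 + Z/5)
d(n) = -17/20 (d(n) = -1/4 + (1/5)*(-3) = -1/4 - 3/5 = -17/20)
M(R, E) = -105 (M(R, E) = -2 + (-95 - 8) = -2 - 103 = -105)
sqrt(-11698 + M(d(r(K)), 10)) = sqrt(-11698 - 105) = sqrt(-11803) = I*sqrt(11803)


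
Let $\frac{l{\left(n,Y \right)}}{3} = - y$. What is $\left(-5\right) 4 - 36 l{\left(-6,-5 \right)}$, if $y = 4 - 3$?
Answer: $88$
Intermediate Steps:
$y = 1$ ($y = 4 - 3 = 1$)
$l{\left(n,Y \right)} = -3$ ($l{\left(n,Y \right)} = 3 \left(\left(-1\right) 1\right) = 3 \left(-1\right) = -3$)
$\left(-5\right) 4 - 36 l{\left(-6,-5 \right)} = \left(-5\right) 4 - -108 = -20 + 108 = 88$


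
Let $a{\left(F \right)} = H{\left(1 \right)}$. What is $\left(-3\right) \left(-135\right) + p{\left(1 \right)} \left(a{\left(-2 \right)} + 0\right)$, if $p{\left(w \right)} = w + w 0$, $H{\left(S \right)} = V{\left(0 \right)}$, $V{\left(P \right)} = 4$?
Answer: $409$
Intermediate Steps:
$H{\left(S \right)} = 4$
$p{\left(w \right)} = w$ ($p{\left(w \right)} = w + 0 = w$)
$a{\left(F \right)} = 4$
$\left(-3\right) \left(-135\right) + p{\left(1 \right)} \left(a{\left(-2 \right)} + 0\right) = \left(-3\right) \left(-135\right) + 1 \left(4 + 0\right) = 405 + 1 \cdot 4 = 405 + 4 = 409$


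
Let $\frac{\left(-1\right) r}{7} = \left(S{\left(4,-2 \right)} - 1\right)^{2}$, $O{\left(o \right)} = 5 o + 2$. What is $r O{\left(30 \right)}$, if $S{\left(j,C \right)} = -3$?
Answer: $-17024$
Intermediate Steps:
$O{\left(o \right)} = 2 + 5 o$
$r = -112$ ($r = - 7 \left(-3 - 1\right)^{2} = - 7 \left(-4\right)^{2} = \left(-7\right) 16 = -112$)
$r O{\left(30 \right)} = - 112 \left(2 + 5 \cdot 30\right) = - 112 \left(2 + 150\right) = \left(-112\right) 152 = -17024$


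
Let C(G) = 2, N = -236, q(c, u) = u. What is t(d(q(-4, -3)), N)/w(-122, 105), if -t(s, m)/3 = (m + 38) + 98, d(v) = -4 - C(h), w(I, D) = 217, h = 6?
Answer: 300/217 ≈ 1.3825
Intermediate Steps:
d(v) = -6 (d(v) = -4 - 1*2 = -4 - 2 = -6)
t(s, m) = -408 - 3*m (t(s, m) = -3*((m + 38) + 98) = -3*((38 + m) + 98) = -3*(136 + m) = -408 - 3*m)
t(d(q(-4, -3)), N)/w(-122, 105) = (-408 - 3*(-236))/217 = (-408 + 708)*(1/217) = 300*(1/217) = 300/217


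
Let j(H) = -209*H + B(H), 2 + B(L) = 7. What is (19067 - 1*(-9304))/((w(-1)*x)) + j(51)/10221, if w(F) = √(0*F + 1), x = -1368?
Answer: -33839407/1553592 ≈ -21.781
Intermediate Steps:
B(L) = 5 (B(L) = -2 + 7 = 5)
j(H) = 5 - 209*H (j(H) = -209*H + 5 = 5 - 209*H)
w(F) = 1 (w(F) = √(0 + 1) = √1 = 1)
(19067 - 1*(-9304))/((w(-1)*x)) + j(51)/10221 = (19067 - 1*(-9304))/((1*(-1368))) + (5 - 209*51)/10221 = (19067 + 9304)/(-1368) + (5 - 10659)*(1/10221) = 28371*(-1/1368) - 10654*1/10221 = -9457/456 - 10654/10221 = -33839407/1553592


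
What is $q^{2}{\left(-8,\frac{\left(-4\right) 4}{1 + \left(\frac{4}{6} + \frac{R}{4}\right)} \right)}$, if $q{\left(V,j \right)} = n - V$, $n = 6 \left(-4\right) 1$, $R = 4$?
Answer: $256$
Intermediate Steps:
$n = -24$ ($n = \left(-24\right) 1 = -24$)
$q{\left(V,j \right)} = -24 - V$
$q^{2}{\left(-8,\frac{\left(-4\right) 4}{1 + \left(\frac{4}{6} + \frac{R}{4}\right)} \right)} = \left(-24 - -8\right)^{2} = \left(-24 + 8\right)^{2} = \left(-16\right)^{2} = 256$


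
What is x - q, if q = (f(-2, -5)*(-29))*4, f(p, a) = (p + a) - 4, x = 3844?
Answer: 2568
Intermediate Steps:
f(p, a) = -4 + a + p (f(p, a) = (a + p) - 4 = -4 + a + p)
q = 1276 (q = ((-4 - 5 - 2)*(-29))*4 = -11*(-29)*4 = 319*4 = 1276)
x - q = 3844 - 1*1276 = 3844 - 1276 = 2568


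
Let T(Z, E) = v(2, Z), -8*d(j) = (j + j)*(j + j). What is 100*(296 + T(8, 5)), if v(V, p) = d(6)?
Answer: 27800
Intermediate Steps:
d(j) = -j**2/2 (d(j) = -(j + j)*(j + j)/8 = -2*j*2*j/8 = -j**2/2)
v(V, p) = -18 (v(V, p) = -1/2*6**2 = -1/2*36 = -18)
T(Z, E) = -18
100*(296 + T(8, 5)) = 100*(296 - 18) = 100*278 = 27800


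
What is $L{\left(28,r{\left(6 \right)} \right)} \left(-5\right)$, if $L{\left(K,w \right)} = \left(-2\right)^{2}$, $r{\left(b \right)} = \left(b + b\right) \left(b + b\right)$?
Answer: $-20$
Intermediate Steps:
$r{\left(b \right)} = 4 b^{2}$ ($r{\left(b \right)} = 2 b 2 b = 4 b^{2}$)
$L{\left(K,w \right)} = 4$
$L{\left(28,r{\left(6 \right)} \right)} \left(-5\right) = 4 \left(-5\right) = -20$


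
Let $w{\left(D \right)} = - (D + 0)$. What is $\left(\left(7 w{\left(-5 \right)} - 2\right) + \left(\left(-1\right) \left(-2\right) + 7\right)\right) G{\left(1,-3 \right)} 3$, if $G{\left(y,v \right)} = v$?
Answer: $-378$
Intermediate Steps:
$w{\left(D \right)} = - D$
$\left(\left(7 w{\left(-5 \right)} - 2\right) + \left(\left(-1\right) \left(-2\right) + 7\right)\right) G{\left(1,-3 \right)} 3 = \left(\left(7 \left(\left(-1\right) \left(-5\right)\right) - 2\right) + \left(\left(-1\right) \left(-2\right) + 7\right)\right) \left(\left(-3\right) 3\right) = \left(\left(7 \cdot 5 - 2\right) + \left(2 + 7\right)\right) \left(-9\right) = \left(\left(35 - 2\right) + 9\right) \left(-9\right) = \left(33 + 9\right) \left(-9\right) = 42 \left(-9\right) = -378$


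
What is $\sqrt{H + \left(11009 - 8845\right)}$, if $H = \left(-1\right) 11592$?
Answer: $2 i \sqrt{2357} \approx 97.098 i$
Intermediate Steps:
$H = -11592$
$\sqrt{H + \left(11009 - 8845\right)} = \sqrt{-11592 + \left(11009 - 8845\right)} = \sqrt{-11592 + 2164} = \sqrt{-9428} = 2 i \sqrt{2357}$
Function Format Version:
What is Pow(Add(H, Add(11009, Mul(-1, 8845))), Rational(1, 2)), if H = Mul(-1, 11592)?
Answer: Mul(2, I, Pow(2357, Rational(1, 2))) ≈ Mul(97.098, I)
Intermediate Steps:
H = -11592
Pow(Add(H, Add(11009, Mul(-1, 8845))), Rational(1, 2)) = Pow(Add(-11592, Add(11009, Mul(-1, 8845))), Rational(1, 2)) = Pow(Add(-11592, Add(11009, -8845)), Rational(1, 2)) = Pow(Add(-11592, 2164), Rational(1, 2)) = Pow(-9428, Rational(1, 2)) = Mul(2, I, Pow(2357, Rational(1, 2)))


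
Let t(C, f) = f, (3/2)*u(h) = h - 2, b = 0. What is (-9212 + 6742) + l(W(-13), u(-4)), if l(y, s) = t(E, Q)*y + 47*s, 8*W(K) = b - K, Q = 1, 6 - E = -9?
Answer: -21251/8 ≈ -2656.4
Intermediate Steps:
E = 15 (E = 6 - 1*(-9) = 6 + 9 = 15)
u(h) = -4/3 + 2*h/3 (u(h) = 2*(h - 2)/3 = 2*(-2 + h)/3 = -4/3 + 2*h/3)
W(K) = -K/8 (W(K) = (0 - K)/8 = (-K)/8 = -K/8)
l(y, s) = y + 47*s (l(y, s) = 1*y + 47*s = y + 47*s)
(-9212 + 6742) + l(W(-13), u(-4)) = (-9212 + 6742) + (-1/8*(-13) + 47*(-4/3 + (2/3)*(-4))) = -2470 + (13/8 + 47*(-4/3 - 8/3)) = -2470 + (13/8 + 47*(-4)) = -2470 + (13/8 - 188) = -2470 - 1491/8 = -21251/8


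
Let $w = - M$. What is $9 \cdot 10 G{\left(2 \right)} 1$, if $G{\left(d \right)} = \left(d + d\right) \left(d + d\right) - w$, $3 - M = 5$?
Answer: $1260$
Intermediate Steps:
$M = -2$ ($M = 3 - 5 = -2$)
$w = 2$ ($w = \left(-1\right) \left(-2\right) = 2$)
$G{\left(d \right)} = -2 + 4 d^{2}$ ($G{\left(d \right)} = \left(d + d\right) \left(d + d\right) - 2 = 2 d 2 d - 2 = 4 d^{2} - 2 = -2 + 4 d^{2}$)
$9 \cdot 10 G{\left(2 \right)} 1 = 9 \cdot 10 \left(-2 + 4 \cdot 2^{2}\right) 1 = 90 \left(-2 + 4 \cdot 4\right) 1 = 90 \left(-2 + 16\right) 1 = 90 \cdot 14 \cdot 1 = 1260 \cdot 1 = 1260$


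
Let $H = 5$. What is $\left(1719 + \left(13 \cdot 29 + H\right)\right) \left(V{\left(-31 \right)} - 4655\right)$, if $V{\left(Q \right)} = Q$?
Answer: $-9845286$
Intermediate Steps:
$\left(1719 + \left(13 \cdot 29 + H\right)\right) \left(V{\left(-31 \right)} - 4655\right) = \left(1719 + \left(13 \cdot 29 + 5\right)\right) \left(-31 - 4655\right) = \left(1719 + \left(377 + 5\right)\right) \left(-4686\right) = \left(1719 + 382\right) \left(-4686\right) = 2101 \left(-4686\right) = -9845286$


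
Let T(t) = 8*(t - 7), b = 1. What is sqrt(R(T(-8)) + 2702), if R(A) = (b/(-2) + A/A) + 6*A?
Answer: sqrt(7930)/2 ≈ 44.525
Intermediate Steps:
T(t) = -56 + 8*t (T(t) = 8*(-7 + t) = -56 + 8*t)
R(A) = 1/2 + 6*A (R(A) = (1/(-2) + A/A) + 6*A = (1*(-1/2) + 1) + 6*A = (-1/2 + 1) + 6*A = 1/2 + 6*A)
sqrt(R(T(-8)) + 2702) = sqrt((1/2 + 6*(-56 + 8*(-8))) + 2702) = sqrt((1/2 + 6*(-56 - 64)) + 2702) = sqrt((1/2 + 6*(-120)) + 2702) = sqrt((1/2 - 720) + 2702) = sqrt(-1439/2 + 2702) = sqrt(3965/2) = sqrt(7930)/2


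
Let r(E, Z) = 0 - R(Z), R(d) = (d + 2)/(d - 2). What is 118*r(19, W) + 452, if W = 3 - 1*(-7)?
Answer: 275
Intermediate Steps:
R(d) = (2 + d)/(-2 + d)
W = 10 (W = 3 + 7 = 10)
r(E, Z) = -(2 + Z)/(-2 + Z) (r(E, Z) = 0 - (2 + Z)/(-2 + Z) = -(2 + Z)/(-2 + Z))
118*r(19, W) + 452 = 118*((-2 - 1*10)/(-2 + 10)) + 452 = 118*((-2 - 10)/8) + 452 = 118*((1/8)*(-12)) + 452 = 118*(-3/2) + 452 = -177 + 452 = 275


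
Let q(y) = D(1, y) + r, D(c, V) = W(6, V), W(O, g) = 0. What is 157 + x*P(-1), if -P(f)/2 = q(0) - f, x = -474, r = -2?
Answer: -791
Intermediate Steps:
D(c, V) = 0
q(y) = -2 (q(y) = 0 - 2 = -2)
P(f) = 4 + 2*f (P(f) = -2*(-2 - f) = 4 + 2*f)
157 + x*P(-1) = 157 - 474*(4 + 2*(-1)) = 157 - 474*(4 - 2) = 157 - 474*2 = 157 - 948 = -791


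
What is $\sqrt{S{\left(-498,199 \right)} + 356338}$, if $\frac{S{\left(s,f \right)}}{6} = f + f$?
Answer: $\sqrt{358726} \approx 598.94$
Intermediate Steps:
$S{\left(s,f \right)} = 12 f$ ($S{\left(s,f \right)} = 6 \left(f + f\right) = 6 \cdot 2 f = 12 f$)
$\sqrt{S{\left(-498,199 \right)} + 356338} = \sqrt{12 \cdot 199 + 356338} = \sqrt{2388 + 356338} = \sqrt{358726}$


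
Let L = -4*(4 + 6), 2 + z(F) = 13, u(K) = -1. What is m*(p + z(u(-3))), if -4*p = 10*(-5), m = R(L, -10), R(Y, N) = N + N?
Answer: -470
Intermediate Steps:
z(F) = 11 (z(F) = -2 + 13 = 11)
L = -40 (L = -4*10 = -40)
R(Y, N) = 2*N
m = -20 (m = 2*(-10) = -20)
p = 25/2 (p = -5*(-5)/2 = -¼*(-50) = 25/2 ≈ 12.500)
m*(p + z(u(-3))) = -20*(25/2 + 11) = -20*47/2 = -470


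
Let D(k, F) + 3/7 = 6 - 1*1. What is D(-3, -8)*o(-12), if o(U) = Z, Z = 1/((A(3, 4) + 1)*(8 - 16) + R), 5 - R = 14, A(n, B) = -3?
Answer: 32/49 ≈ 0.65306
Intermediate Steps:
R = -9 (R = 5 - 1*14 = 5 - 14 = -9)
D(k, F) = 32/7 (D(k, F) = -3/7 + (6 - 1*1) = -3/7 + (6 - 1) = -3/7 + 5 = 32/7)
Z = ⅐ (Z = 1/((-3 + 1)*(8 - 16) - 9) = 1/(-2*(-8) - 9) = 1/(16 - 9) = 1/7 = ⅐ ≈ 0.14286)
o(U) = ⅐
D(-3, -8)*o(-12) = (32/7)*(⅐) = 32/49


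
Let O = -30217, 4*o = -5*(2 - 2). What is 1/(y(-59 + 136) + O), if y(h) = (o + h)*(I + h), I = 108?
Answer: -1/15972 ≈ -6.2610e-5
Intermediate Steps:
o = 0 (o = (-5*(2 - 2))/4 = (-5*0)/4 = (1/4)*0 = 0)
y(h) = h*(108 + h) (y(h) = (0 + h)*(108 + h) = h*(108 + h))
1/(y(-59 + 136) + O) = 1/((-59 + 136)*(108 + (-59 + 136)) - 30217) = 1/(77*(108 + 77) - 30217) = 1/(77*185 - 30217) = 1/(14245 - 30217) = 1/(-15972) = -1/15972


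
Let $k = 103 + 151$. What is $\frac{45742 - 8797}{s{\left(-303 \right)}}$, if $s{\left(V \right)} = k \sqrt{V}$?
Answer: $- \frac{12315 i \sqrt{303}}{25654} \approx - 8.356 i$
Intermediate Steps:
$k = 254$
$s{\left(V \right)} = 254 \sqrt{V}$
$\frac{45742 - 8797}{s{\left(-303 \right)}} = \frac{45742 - 8797}{254 \sqrt{-303}} = \frac{45742 - 8797}{254 i \sqrt{303}} = \frac{36945}{254 i \sqrt{303}} = 36945 \left(- \frac{i \sqrt{303}}{76962}\right) = - \frac{12315 i \sqrt{303}}{25654}$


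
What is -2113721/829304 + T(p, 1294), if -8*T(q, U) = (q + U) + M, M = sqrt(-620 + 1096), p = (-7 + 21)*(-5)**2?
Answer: -172535693/829304 - sqrt(119)/4 ≈ -210.78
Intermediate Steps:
p = 350 (p = 14*25 = 350)
M = 2*sqrt(119) (M = sqrt(476) = 2*sqrt(119) ≈ 21.817)
T(q, U) = -sqrt(119)/4 - U/8 - q/8 (T(q, U) = -((q + U) + 2*sqrt(119))/8 = -((U + q) + 2*sqrt(119))/8 = -(U + q + 2*sqrt(119))/8 = -sqrt(119)/4 - U/8 - q/8)
-2113721/829304 + T(p, 1294) = -2113721/829304 + (-sqrt(119)/4 - 1/8*1294 - 1/8*350) = -2113721*1/829304 + (-sqrt(119)/4 - 647/4 - 175/4) = -2113721/829304 + (-411/2 - sqrt(119)/4) = -172535693/829304 - sqrt(119)/4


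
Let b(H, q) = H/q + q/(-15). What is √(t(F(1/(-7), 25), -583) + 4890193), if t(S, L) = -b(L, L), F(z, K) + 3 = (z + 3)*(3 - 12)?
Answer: √1100284455/15 ≈ 2211.4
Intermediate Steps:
b(H, q) = -q/15 + H/q (b(H, q) = H/q + q*(-1/15) = H/q - q/15 = -q/15 + H/q)
F(z, K) = -30 - 9*z (F(z, K) = -3 + (z + 3)*(3 - 12) = -3 + (3 + z)*(-9) = -3 + (-27 - 9*z) = -30 - 9*z)
t(S, L) = -1 + L/15 (t(S, L) = -(-L/15 + L/L) = -(-L/15 + 1) = -(1 - L/15) = -1 + L/15)
√(t(F(1/(-7), 25), -583) + 4890193) = √((-1 + (1/15)*(-583)) + 4890193) = √((-1 - 583/15) + 4890193) = √(-598/15 + 4890193) = √(73352297/15) = √1100284455/15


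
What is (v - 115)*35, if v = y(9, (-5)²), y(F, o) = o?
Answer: -3150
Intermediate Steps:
v = 25 (v = (-5)² = 25)
(v - 115)*35 = (25 - 115)*35 = -90*35 = -3150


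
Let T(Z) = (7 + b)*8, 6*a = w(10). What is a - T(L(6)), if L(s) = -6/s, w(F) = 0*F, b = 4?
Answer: -88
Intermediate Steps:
w(F) = 0
a = 0 (a = (1/6)*0 = 0)
T(Z) = 88 (T(Z) = (7 + 4)*8 = 11*8 = 88)
a - T(L(6)) = 0 - 1*88 = 0 - 88 = -88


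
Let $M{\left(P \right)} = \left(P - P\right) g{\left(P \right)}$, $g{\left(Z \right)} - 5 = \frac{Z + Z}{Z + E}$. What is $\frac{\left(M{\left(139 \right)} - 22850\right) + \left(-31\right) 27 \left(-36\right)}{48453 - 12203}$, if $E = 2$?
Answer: $\frac{3641}{18125} \approx 0.20088$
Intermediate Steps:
$g{\left(Z \right)} = 5 + \frac{2 Z}{2 + Z}$ ($g{\left(Z \right)} = 5 + \frac{Z + Z}{Z + 2} = 5 + \frac{2 Z}{2 + Z}$)
$M{\left(P \right)} = 0$ ($M{\left(P \right)} = \left(P - P\right) \frac{10 + 7 P}{2 + P} = 0 \frac{10 + 7 P}{2 + P} = 0$)
$\frac{\left(M{\left(139 \right)} - 22850\right) + \left(-31\right) 27 \left(-36\right)}{48453 - 12203} = \frac{\left(0 - 22850\right) + \left(-31\right) 27 \left(-36\right)}{48453 - 12203} = \frac{\left(0 - 22850\right) - -30132}{36250} = \left(-22850 + 30132\right) \frac{1}{36250} = 7282 \cdot \frac{1}{36250} = \frac{3641}{18125}$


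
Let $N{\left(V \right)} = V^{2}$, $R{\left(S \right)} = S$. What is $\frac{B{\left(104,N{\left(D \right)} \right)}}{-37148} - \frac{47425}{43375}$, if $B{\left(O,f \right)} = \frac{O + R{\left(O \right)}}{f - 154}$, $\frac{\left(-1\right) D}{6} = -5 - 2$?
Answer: $- \frac{2836416701}{2594184145} \approx -1.0934$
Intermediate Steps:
$D = 42$ ($D = - 6 \left(-5 - 2\right) = \left(-6\right) \left(-7\right) = 42$)
$B{\left(O,f \right)} = \frac{2 O}{-154 + f}$ ($B{\left(O,f \right)} = \frac{O + O}{f - 154} = \frac{2 O}{-154 + f}$)
$\frac{B{\left(104,N{\left(D \right)} \right)}}{-37148} - \frac{47425}{43375} = \frac{2 \cdot 104 \frac{1}{-154 + 42^{2}}}{-37148} - \frac{47425}{43375} = 2 \cdot 104 \frac{1}{-154 + 1764} \left(- \frac{1}{37148}\right) - \frac{1897}{1735} = 2 \cdot 104 \cdot \frac{1}{1610} \left(- \frac{1}{37148}\right) - \frac{1897}{1735} = \frac{104}{805} \left(- \frac{1}{37148}\right) - \frac{1897}{1735} = - \frac{26}{7476035} - \frac{1897}{1735} = - \frac{2836416701}{2594184145}$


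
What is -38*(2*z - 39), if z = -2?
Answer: 1634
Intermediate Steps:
-38*(2*z - 39) = -38*(2*(-2) - 39) = -38*(-4 - 39) = -38*(-43) = 1634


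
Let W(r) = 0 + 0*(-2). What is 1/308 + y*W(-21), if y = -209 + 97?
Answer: 1/308 ≈ 0.0032468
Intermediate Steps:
W(r) = 0 (W(r) = 0 + 0 = 0)
y = -112
1/308 + y*W(-21) = 1/308 - 112*0 = 1/308 + 0 = 1/308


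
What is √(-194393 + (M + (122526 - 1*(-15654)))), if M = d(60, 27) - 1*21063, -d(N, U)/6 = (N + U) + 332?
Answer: I*√79790 ≈ 282.47*I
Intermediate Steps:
d(N, U) = -1992 - 6*N - 6*U (d(N, U) = -6*((N + U) + 332) = -6*(332 + N + U) = -1992 - 6*N - 6*U)
M = -23577 (M = (-1992 - 6*60 - 6*27) - 1*21063 = (-1992 - 360 - 162) - 21063 = -2514 - 21063 = -23577)
√(-194393 + (M + (122526 - 1*(-15654)))) = √(-194393 + (-23577 + (122526 - 1*(-15654)))) = √(-194393 + (-23577 + (122526 + 15654))) = √(-194393 + (-23577 + 138180)) = √(-194393 + 114603) = √(-79790) = I*√79790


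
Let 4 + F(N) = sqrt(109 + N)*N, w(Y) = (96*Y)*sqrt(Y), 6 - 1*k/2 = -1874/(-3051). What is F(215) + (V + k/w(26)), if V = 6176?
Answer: 10042 + 79*sqrt(26)/475956 ≈ 10042.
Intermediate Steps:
k = 32864/3051 (k = 12 - (-3748)/(-3051) = 12 - (-3748)*(-1)/3051 = 12 - 2*1874/3051 = 12 - 3748/3051 = 32864/3051 ≈ 10.772)
w(Y) = 96*Y**(3/2)
F(N) = -4 + N*sqrt(109 + N) (F(N) = -4 + sqrt(109 + N)*N = -4 + N*sqrt(109 + N))
F(215) + (V + k/w(26)) = (-4 + 215*sqrt(109 + 215)) + (6176 + 32864/(3051*((96*26**(3/2))))) = (-4 + 215*sqrt(324)) + (6176 + 32864/(3051*((96*(26*sqrt(26)))))) = (-4 + 215*18) + (6176 + 32864/(3051*((2496*sqrt(26))))) = (-4 + 3870) + (6176 + 32864*(sqrt(26)/64896)/3051) = 3866 + (6176 + 79*sqrt(26)/475956) = 10042 + 79*sqrt(26)/475956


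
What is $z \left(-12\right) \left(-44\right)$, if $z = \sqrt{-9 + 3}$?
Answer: $528 i \sqrt{6} \approx 1293.3 i$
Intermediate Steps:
$z = i \sqrt{6}$ ($z = \sqrt{-6} = i \sqrt{6} \approx 2.4495 i$)
$z \left(-12\right) \left(-44\right) = i \sqrt{6} \left(-12\right) \left(-44\right) = - 12 i \sqrt{6} \left(-44\right) = 528 i \sqrt{6}$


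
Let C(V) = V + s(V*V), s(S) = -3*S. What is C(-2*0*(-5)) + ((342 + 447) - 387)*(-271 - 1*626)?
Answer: -360594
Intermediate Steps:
C(V) = V - 3*V**2 (C(V) = V - 3*V*V = V - 3*V**2)
C(-2*0*(-5)) + ((342 + 447) - 387)*(-271 - 1*626) = (-2*0*(-5))*(1 - 3*(-2*0)*(-5)) + ((342 + 447) - 387)*(-271 - 1*626) = (0*(-5))*(1 - 0*(-5)) + (789 - 387)*(-271 - 626) = 0*(1 - 3*0) + 402*(-897) = 0*(1 + 0) - 360594 = 0*1 - 360594 = 0 - 360594 = -360594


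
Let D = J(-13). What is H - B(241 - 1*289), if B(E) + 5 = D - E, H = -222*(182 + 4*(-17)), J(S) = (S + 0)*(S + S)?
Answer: -25689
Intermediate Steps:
J(S) = 2*S² (J(S) = S*(2*S) = 2*S²)
D = 338 (D = 2*(-13)² = 2*169 = 338)
H = -25308 (H = -222*(182 - 68) = -222*114 = -25308)
B(E) = 333 - E (B(E) = -5 + (338 - E) = 333 - E)
H - B(241 - 1*289) = -25308 - (333 - (241 - 1*289)) = -25308 - (333 - (241 - 289)) = -25308 - (333 - 1*(-48)) = -25308 - (333 + 48) = -25308 - 1*381 = -25308 - 381 = -25689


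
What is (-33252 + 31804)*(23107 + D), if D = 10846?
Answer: -49163944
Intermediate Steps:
(-33252 + 31804)*(23107 + D) = (-33252 + 31804)*(23107 + 10846) = -1448*33953 = -49163944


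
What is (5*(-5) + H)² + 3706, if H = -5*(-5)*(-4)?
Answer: 19331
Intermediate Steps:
H = -100 (H = 25*(-4) = -100)
(5*(-5) + H)² + 3706 = (5*(-5) - 100)² + 3706 = (-25 - 100)² + 3706 = (-125)² + 3706 = 15625 + 3706 = 19331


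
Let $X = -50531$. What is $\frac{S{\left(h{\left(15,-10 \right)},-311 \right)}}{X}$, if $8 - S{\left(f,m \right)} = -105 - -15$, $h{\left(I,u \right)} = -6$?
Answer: $- \frac{98}{50531} \approx -0.0019394$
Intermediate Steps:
$S{\left(f,m \right)} = 98$ ($S{\left(f,m \right)} = 8 - \left(-105 - -15\right) = 8 - \left(-105 + 15\right) = 8 - -90 = 8 + 90 = 98$)
$\frac{S{\left(h{\left(15,-10 \right)},-311 \right)}}{X} = \frac{98}{-50531} = 98 \left(- \frac{1}{50531}\right) = - \frac{98}{50531}$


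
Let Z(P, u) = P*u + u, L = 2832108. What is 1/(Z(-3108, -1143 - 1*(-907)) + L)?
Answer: 1/3565360 ≈ 2.8048e-7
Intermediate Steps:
Z(P, u) = u + P*u
1/(Z(-3108, -1143 - 1*(-907)) + L) = 1/((-1143 - 1*(-907))*(1 - 3108) + 2832108) = 1/((-1143 + 907)*(-3107) + 2832108) = 1/(-236*(-3107) + 2832108) = 1/(733252 + 2832108) = 1/3565360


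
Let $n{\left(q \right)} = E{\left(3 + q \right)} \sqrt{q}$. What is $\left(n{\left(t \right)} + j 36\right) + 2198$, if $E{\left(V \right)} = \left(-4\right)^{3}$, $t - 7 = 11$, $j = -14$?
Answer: $1694 - 192 \sqrt{2} \approx 1422.5$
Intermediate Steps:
$t = 18$ ($t = 7 + 11 = 18$)
$E{\left(V \right)} = -64$
$n{\left(q \right)} = - 64 \sqrt{q}$
$\left(n{\left(t \right)} + j 36\right) + 2198 = \left(- 64 \sqrt{18} - 504\right) + 2198 = \left(- 64 \cdot 3 \sqrt{2} - 504\right) + 2198 = \left(- 192 \sqrt{2} - 504\right) + 2198 = \left(-504 - 192 \sqrt{2}\right) + 2198 = 1694 - 192 \sqrt{2}$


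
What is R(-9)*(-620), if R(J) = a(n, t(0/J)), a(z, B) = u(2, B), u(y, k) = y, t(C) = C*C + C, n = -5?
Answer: -1240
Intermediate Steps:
t(C) = C + C² (t(C) = C² + C = C + C²)
a(z, B) = 2
R(J) = 2
R(-9)*(-620) = 2*(-620) = -1240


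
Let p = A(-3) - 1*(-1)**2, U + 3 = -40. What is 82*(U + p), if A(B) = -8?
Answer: -4264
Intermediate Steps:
U = -43 (U = -3 - 40 = -43)
p = -9 (p = -8 - 1*(-1)**2 = -8 - 1*1 = -8 - 1 = -9)
82*(U + p) = 82*(-43 - 9) = 82*(-52) = -4264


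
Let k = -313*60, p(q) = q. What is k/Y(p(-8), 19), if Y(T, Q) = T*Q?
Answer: 4695/38 ≈ 123.55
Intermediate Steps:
Y(T, Q) = Q*T
k = -18780
k/Y(p(-8), 19) = -18780/(19*(-8)) = -18780/(-152) = -18780*(-1/152) = 4695/38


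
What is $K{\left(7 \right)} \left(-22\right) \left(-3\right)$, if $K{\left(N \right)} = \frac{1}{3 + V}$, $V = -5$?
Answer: $-33$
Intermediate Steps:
$K{\left(N \right)} = - \frac{1}{2}$ ($K{\left(N \right)} = \frac{1}{3 - 5} = \frac{1}{-2} = - \frac{1}{2}$)
$K{\left(7 \right)} \left(-22\right) \left(-3\right) = \left(- \frac{1}{2}\right) \left(-22\right) \left(-3\right) = 11 \left(-3\right) = -33$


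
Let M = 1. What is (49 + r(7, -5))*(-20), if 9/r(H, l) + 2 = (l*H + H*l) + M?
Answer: -69400/71 ≈ -977.46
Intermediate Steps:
r(H, l) = 9/(-1 + 2*H*l) (r(H, l) = 9/(-2 + ((l*H + H*l) + 1)) = 9/(-2 + ((H*l + H*l) + 1)) = 9/(-2 + (2*H*l + 1)) = 9/(-2 + (1 + 2*H*l)) = 9/(-1 + 2*H*l))
(49 + r(7, -5))*(-20) = (49 + 9/(-1 + 2*7*(-5)))*(-20) = (49 + 9/(-1 - 70))*(-20) = (49 + 9/(-71))*(-20) = (49 + 9*(-1/71))*(-20) = (49 - 9/71)*(-20) = (3470/71)*(-20) = -69400/71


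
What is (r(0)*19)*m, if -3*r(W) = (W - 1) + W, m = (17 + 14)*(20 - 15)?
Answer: 2945/3 ≈ 981.67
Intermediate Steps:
m = 155 (m = 31*5 = 155)
r(W) = ⅓ - 2*W/3 (r(W) = -((W - 1) + W)/3 = -((-1 + W) + W)/3 = -(-1 + 2*W)/3 = ⅓ - 2*W/3)
(r(0)*19)*m = ((⅓ - ⅔*0)*19)*155 = ((⅓ + 0)*19)*155 = ((⅓)*19)*155 = (19/3)*155 = 2945/3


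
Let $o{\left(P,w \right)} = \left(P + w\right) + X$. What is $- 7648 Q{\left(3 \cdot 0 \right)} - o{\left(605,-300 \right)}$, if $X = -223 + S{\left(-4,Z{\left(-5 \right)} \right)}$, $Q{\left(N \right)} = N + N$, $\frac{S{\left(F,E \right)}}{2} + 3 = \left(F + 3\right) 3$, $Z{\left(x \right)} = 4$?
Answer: $-70$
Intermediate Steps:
$S{\left(F,E \right)} = 12 + 6 F$ ($S{\left(F,E \right)} = -6 + 2 \left(F + 3\right) 3 = -6 + 2 \left(3 + F\right) 3 = -6 + 2 \left(9 + 3 F\right) = -6 + \left(18 + 6 F\right) = 12 + 6 F$)
$Q{\left(N \right)} = 2 N$
$X = -235$ ($X = -223 + \left(12 + 6 \left(-4\right)\right) = -223 + \left(12 - 24\right) = -223 - 12 = -235$)
$o{\left(P,w \right)} = -235 + P + w$ ($o{\left(P,w \right)} = \left(P + w\right) - 235 = -235 + P + w$)
$- 7648 Q{\left(3 \cdot 0 \right)} - o{\left(605,-300 \right)} = - 7648 \cdot 2 \cdot 3 \cdot 0 - \left(-235 + 605 - 300\right) = - 7648 \cdot 2 \cdot 0 - 70 = \left(-7648\right) 0 - 70 = 0 - 70 = -70$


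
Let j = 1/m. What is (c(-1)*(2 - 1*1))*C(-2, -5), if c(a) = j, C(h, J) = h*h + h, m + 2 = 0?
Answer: -1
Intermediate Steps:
m = -2 (m = -2 + 0 = -2)
C(h, J) = h + h² (C(h, J) = h² + h = h + h²)
j = -½ (j = 1/(-2) = -½ ≈ -0.50000)
c(a) = -½
(c(-1)*(2 - 1*1))*C(-2, -5) = (-(2 - 1*1)/2)*(-2*(1 - 2)) = (-(2 - 1)/2)*(-2*(-1)) = -½*1*2 = -½*2 = -1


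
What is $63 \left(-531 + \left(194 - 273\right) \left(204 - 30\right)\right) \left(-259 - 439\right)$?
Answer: $627816798$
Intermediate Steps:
$63 \left(-531 + \left(194 - 273\right) \left(204 - 30\right)\right) \left(-259 - 439\right) = 63 \left(-531 - 13746\right) \left(-698\right) = 63 \left(\left(-14277\right) \left(-698\right)\right) = 63 \cdot 9965346 = 627816798$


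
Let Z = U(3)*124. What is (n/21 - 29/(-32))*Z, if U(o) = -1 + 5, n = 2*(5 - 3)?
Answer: 22847/42 ≈ 543.98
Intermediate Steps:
n = 4 (n = 2*2 = 4)
U(o) = 4
Z = 496 (Z = 4*124 = 496)
(n/21 - 29/(-32))*Z = (4/21 - 29/(-32))*496 = (4*(1/21) - 29*(-1/32))*496 = (4/21 + 29/32)*496 = (737/672)*496 = 22847/42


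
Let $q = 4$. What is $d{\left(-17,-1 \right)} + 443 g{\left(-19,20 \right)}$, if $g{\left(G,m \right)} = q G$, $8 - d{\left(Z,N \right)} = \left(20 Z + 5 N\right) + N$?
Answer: $-33314$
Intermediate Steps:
$d{\left(Z,N \right)} = 8 - 20 Z - 6 N$ ($d{\left(Z,N \right)} = 8 - \left(\left(20 Z + 5 N\right) + N\right) = 8 - \left(\left(5 N + 20 Z\right) + N\right) = 8 - \left(6 N + 20 Z\right) = 8 - 20 Z - 6 N$)
$g{\left(G,m \right)} = 4 G$
$d{\left(-17,-1 \right)} + 443 g{\left(-19,20 \right)} = \left(8 - -340 - -6\right) + 443 \cdot 4 \left(-19\right) = \left(8 + 340 + 6\right) + 443 \left(-76\right) = 354 - 33668 = -33314$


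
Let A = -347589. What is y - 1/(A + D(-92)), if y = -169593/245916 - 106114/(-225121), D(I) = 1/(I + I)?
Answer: -257608954127476403/1180226588963288724 ≈ -0.21827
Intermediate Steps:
D(I) = 1/(2*I)
y = -4027938443/18453618612 (y = -169593*1/245916 - 106114*(-1/225121) = -56531/81972 + 106114/225121 = -4027938443/18453618612 ≈ -0.21827)
y - 1/(A + D(-92)) = -4027938443/18453618612 - 1/(-347589 + (½)/(-92)) = -4027938443/18453618612 - 1/(-347589 + (½)*(-1/92)) = -4027938443/18453618612 - 1/(-347589 - 1/184) = -4027938443/18453618612 - 1/(-63956377/184) = -4027938443/18453618612 - 1*(-184/63956377) = -4027938443/18453618612 + 184/63956377 = -257608954127476403/1180226588963288724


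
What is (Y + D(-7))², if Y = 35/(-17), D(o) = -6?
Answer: 18769/289 ≈ 64.945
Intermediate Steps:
Y = -35/17 (Y = 35*(-1/17) = -35/17 ≈ -2.0588)
(Y + D(-7))² = (-35/17 - 6)² = (-137/17)² = 18769/289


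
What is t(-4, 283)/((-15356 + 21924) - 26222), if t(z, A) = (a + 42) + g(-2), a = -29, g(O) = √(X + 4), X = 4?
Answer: -13/19654 - √2/9827 ≈ -0.00080535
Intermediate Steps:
g(O) = 2*√2 (g(O) = √(4 + 4) = √8 = 2*√2)
t(z, A) = 13 + 2*√2 (t(z, A) = (-29 + 42) + 2*√2 = 13 + 2*√2)
t(-4, 283)/((-15356 + 21924) - 26222) = (13 + 2*√2)/((-15356 + 21924) - 26222) = (13 + 2*√2)/(6568 - 26222) = (13 + 2*√2)/(-19654) = (13 + 2*√2)*(-1/19654) = -13/19654 - √2/9827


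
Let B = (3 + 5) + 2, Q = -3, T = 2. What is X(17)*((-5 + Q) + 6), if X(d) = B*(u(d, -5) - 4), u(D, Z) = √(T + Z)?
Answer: 80 - 20*I*√3 ≈ 80.0 - 34.641*I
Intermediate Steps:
u(D, Z) = √(2 + Z)
B = 10 (B = 8 + 2 = 10)
X(d) = -40 + 10*I*√3 (X(d) = 10*(√(2 - 5) - 4) = 10*(√(-3) - 4) = 10*(I*√3 - 4) = 10*(-4 + I*√3) = -40 + 10*I*√3)
X(17)*((-5 + Q) + 6) = (-40 + 10*I*√3)*((-5 - 3) + 6) = (-40 + 10*I*√3)*(-8 + 6) = (-40 + 10*I*√3)*(-2) = 80 - 20*I*√3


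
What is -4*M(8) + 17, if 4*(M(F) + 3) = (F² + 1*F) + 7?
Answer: -50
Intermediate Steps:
M(F) = -5/4 + F/4 + F²/4 (M(F) = -3 + ((F² + 1*F) + 7)/4 = -3 + ((F² + F) + 7)/4 = -3 + ((F + F²) + 7)/4 = -3 + (7 + F + F²)/4 = -3 + (7/4 + F/4 + F²/4) = -5/4 + F/4 + F²/4)
-4*M(8) + 17 = -4*(-5/4 + (¼)*8 + (¼)*8²) + 17 = -4*(-5/4 + 2 + (¼)*64) + 17 = -4*(-5/4 + 2 + 16) + 17 = -4*67/4 + 17 = -67 + 17 = -50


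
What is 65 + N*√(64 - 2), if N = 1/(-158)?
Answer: 65 - √62/158 ≈ 64.950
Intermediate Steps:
N = -1/158 ≈ -0.0063291
65 + N*√(64 - 2) = 65 - √(64 - 2)/158 = 65 - √62/158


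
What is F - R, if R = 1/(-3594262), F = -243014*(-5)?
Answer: 4367279928341/3594262 ≈ 1.2151e+6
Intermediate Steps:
F = 1215070
R = -1/3594262 ≈ -2.7822e-7
F - R = 1215070 - 1*(-1/3594262) = 1215070 + 1/3594262 = 4367279928341/3594262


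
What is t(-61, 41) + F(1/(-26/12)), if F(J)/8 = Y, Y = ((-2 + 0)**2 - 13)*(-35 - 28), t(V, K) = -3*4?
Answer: 4524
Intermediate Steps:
t(V, K) = -12
Y = 567 (Y = ((-2)**2 - 13)*(-63) = (4 - 13)*(-63) = -9*(-63) = 567)
F(J) = 4536 (F(J) = 8*567 = 4536)
t(-61, 41) + F(1/(-26/12)) = -12 + 4536 = 4524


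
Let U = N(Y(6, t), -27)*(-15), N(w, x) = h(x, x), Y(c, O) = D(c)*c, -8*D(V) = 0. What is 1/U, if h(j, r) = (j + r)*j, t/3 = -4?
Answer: -1/21870 ≈ -4.5725e-5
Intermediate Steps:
t = -12 (t = 3*(-4) = -12)
D(V) = 0 (D(V) = -1/8*0 = 0)
Y(c, O) = 0 (Y(c, O) = 0*c = 0)
h(j, r) = j*(j + r)
N(w, x) = 2*x**2 (N(w, x) = x*(x + x) = x*(2*x) = 2*x**2)
U = -21870 (U = (2*(-27)**2)*(-15) = (2*729)*(-15) = 1458*(-15) = -21870)
1/U = 1/(-21870) = -1/21870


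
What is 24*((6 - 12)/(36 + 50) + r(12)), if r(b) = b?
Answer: 12312/43 ≈ 286.33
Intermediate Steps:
24*((6 - 12)/(36 + 50) + r(12)) = 24*((6 - 12)/(36 + 50) + 12) = 24*(-6/86 + 12) = 24*(-6*1/86 + 12) = 24*(-3/43 + 12) = 24*(513/43) = 12312/43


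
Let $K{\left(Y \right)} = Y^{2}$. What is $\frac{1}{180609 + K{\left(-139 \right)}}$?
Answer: $\frac{1}{199930} \approx 5.0017 \cdot 10^{-6}$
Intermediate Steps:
$\frac{1}{180609 + K{\left(-139 \right)}} = \frac{1}{180609 + \left(-139\right)^{2}} = \frac{1}{180609 + 19321} = \frac{1}{199930}$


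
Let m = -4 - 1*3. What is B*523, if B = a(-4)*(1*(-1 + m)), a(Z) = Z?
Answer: 16736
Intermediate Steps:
m = -7 (m = -4 - 3 = -7)
B = 32 (B = -4*(-1 - 7) = -4*(-8) = 32)
B*523 = 32*523 = 16736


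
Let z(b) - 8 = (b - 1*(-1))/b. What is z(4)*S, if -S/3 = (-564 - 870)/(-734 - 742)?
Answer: -8843/328 ≈ -26.960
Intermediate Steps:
S = -239/82 (S = -3*(-564 - 870)/(-734 - 742) = -(-4302)/(-1476) = -(-4302)*(-1)/1476 = -3*239/246 = -239/82 ≈ -2.9146)
z(b) = 8 + (1 + b)/b (z(b) = 8 + (b - 1*(-1))/b = 8 + (b + 1)/b = 8 + (1 + b)/b)
z(4)*S = (9 + 1/4)*(-239/82) = (9 + ¼)*(-239/82) = (37/4)*(-239/82) = -8843/328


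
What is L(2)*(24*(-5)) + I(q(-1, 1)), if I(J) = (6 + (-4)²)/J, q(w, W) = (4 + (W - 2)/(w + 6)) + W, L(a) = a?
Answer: -2825/12 ≈ -235.42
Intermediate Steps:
q(w, W) = 4 + W + (-2 + W)/(6 + w) (q(w, W) = (4 + (-2 + W)/(6 + w)) + W = 4 + W + (-2 + W)/(6 + w))
I(J) = 22/J (I(J) = (6 + 16)/J = 22/J)
L(2)*(24*(-5)) + I(q(-1, 1)) = 2*(24*(-5)) + 22/(((22 + 4*(-1) + 7*1 + 1*(-1))/(6 - 1))) = 2*(-120) + 22/(((22 - 4 + 7 - 1)/5)) = -240 + 22/(((⅕)*24)) = -240 + 22/(24/5) = -240 + 22*(5/24) = -240 + 55/12 = -2825/12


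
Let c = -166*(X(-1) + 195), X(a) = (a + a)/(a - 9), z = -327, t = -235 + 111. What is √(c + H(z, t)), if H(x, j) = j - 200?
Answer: 2*I*√204545/5 ≈ 180.91*I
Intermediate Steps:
t = -124
H(x, j) = -200 + j
X(a) = 2*a/(-9 + a) (X(a) = (2*a)/(-9 + a) = 2*a/(-9 + a))
c = -162016/5 (c = -166*(2*(-1)/(-9 - 1) + 195) = -166*(2*(-1)/(-10) + 195) = -166*(2*(-1)*(-⅒) + 195) = -166*(⅕ + 195) = -166*976/5 = -162016/5 ≈ -32403.)
√(c + H(z, t)) = √(-162016/5 + (-200 - 124)) = √(-162016/5 - 324) = √(-163636/5) = 2*I*√204545/5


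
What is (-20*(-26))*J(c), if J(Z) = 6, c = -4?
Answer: 3120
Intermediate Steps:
(-20*(-26))*J(c) = -20*(-26)*6 = 520*6 = 3120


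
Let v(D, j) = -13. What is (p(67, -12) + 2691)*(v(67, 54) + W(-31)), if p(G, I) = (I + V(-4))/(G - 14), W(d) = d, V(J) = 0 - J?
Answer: -6275060/53 ≈ -1.1840e+5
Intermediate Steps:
V(J) = -J
p(G, I) = (4 + I)/(-14 + G) (p(G, I) = (I - 1*(-4))/(G - 14) = (I + 4)/(-14 + G) = (4 + I)/(-14 + G))
(p(67, -12) + 2691)*(v(67, 54) + W(-31)) = ((4 - 12)/(-14 + 67) + 2691)*(-13 - 31) = (-8/53 + 2691)*(-44) = (142615/53)*(-44) = -6275060/53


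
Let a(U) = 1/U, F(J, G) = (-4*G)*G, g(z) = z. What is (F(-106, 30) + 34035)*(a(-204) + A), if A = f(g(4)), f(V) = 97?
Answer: 200739115/68 ≈ 2.9520e+6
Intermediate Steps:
F(J, G) = -4*G²
A = 97
(F(-106, 30) + 34035)*(a(-204) + A) = (-4*30² + 34035)*(1/(-204) + 97) = (-4*900 + 34035)*(-1/204 + 97) = (-3600 + 34035)*(19787/204) = 30435*(19787/204) = 200739115/68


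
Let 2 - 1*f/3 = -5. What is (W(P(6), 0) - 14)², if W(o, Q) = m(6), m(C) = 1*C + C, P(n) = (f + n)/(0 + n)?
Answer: 4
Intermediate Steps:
f = 21 (f = 6 - 3*(-5) = 6 + 15 = 21)
P(n) = (21 + n)/n (P(n) = (21 + n)/(0 + n) = (21 + n)/n)
m(C) = 2*C (m(C) = C + C = 2*C)
W(o, Q) = 12 (W(o, Q) = 2*6 = 12)
(W(P(6), 0) - 14)² = (12 - 14)² = (-2)² = 4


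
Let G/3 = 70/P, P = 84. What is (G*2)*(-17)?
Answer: -85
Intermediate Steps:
G = 5/2 (G = 3*(70/84) = 3*(70*(1/84)) = 3*(⅚) = 5/2 ≈ 2.5000)
(G*2)*(-17) = ((5/2)*2)*(-17) = 5*(-17) = -85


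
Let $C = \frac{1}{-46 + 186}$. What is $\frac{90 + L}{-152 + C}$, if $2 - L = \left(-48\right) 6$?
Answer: $- \frac{53200}{21279} \approx -2.5001$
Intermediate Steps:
$C = \frac{1}{140} \approx 0.0071429$
$L = 290$ ($L = 2 - \left(-48\right) 6 = 2 - -288 = 2 + 288 = 290$)
$\frac{90 + L}{-152 + C} = \frac{90 + 290}{-152 + \frac{1}{140}} = \frac{380}{- \frac{21279}{140}} = 380 \left(- \frac{140}{21279}\right) = - \frac{53200}{21279}$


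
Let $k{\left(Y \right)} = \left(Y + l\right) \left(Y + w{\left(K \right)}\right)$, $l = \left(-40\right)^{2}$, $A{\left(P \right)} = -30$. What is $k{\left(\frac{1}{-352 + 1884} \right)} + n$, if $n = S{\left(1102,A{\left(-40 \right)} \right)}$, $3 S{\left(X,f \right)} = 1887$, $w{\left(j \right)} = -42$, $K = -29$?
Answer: $- \frac{156241347847}{2347024} \approx -66570.0$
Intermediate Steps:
$S{\left(X,f \right)} = 629$ ($S{\left(X,f \right)} = \frac{1}{3} \cdot 1887 = 629$)
$n = 629$
$l = 1600$
$k{\left(Y \right)} = \left(-42 + Y\right) \left(1600 + Y\right)$ ($k{\left(Y \right)} = \left(Y + 1600\right) \left(Y - 42\right) = \left(1600 + Y\right) \left(-42 + Y\right) = \left(-42 + Y\right) \left(1600 + Y\right)$)
$k{\left(\frac{1}{-352 + 1884} \right)} + n = \left(-67200 + \left(\frac{1}{-352 + 1884}\right)^{2} + \frac{1558}{-352 + 1884}\right) + 629 = \left(-67200 + \left(\frac{1}{1532}\right)^{2} + \frac{1558}{1532}\right) + 629 = \left(-67200 + \left(\frac{1}{1532}\right)^{2} + 1558 \cdot \frac{1}{1532}\right) + 629 = \left(-67200 + \frac{1}{2347024} + \frac{779}{766}\right) + 629 = - \frac{157717625943}{2347024} + 629 = - \frac{156241347847}{2347024}$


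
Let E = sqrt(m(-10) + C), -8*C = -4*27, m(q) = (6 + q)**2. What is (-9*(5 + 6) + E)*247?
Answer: -24453 + 247*sqrt(118)/2 ≈ -23111.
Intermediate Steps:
C = 27/2 (C = -(-1)*27/2 = -1/8*(-108) = 27/2 ≈ 13.500)
E = sqrt(118)/2 (E = sqrt((6 - 10)**2 + 27/2) = sqrt((-4)**2 + 27/2) = sqrt(16 + 27/2) = sqrt(59/2) = sqrt(118)/2 ≈ 5.4314)
(-9*(5 + 6) + E)*247 = (-9*(5 + 6) + sqrt(118)/2)*247 = (-9*11 + sqrt(118)/2)*247 = (-99 + sqrt(118)/2)*247 = -24453 + 247*sqrt(118)/2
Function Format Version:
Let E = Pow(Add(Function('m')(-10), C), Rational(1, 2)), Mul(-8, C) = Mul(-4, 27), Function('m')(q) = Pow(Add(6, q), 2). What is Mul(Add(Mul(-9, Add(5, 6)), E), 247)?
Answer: Add(-24453, Mul(Rational(247, 2), Pow(118, Rational(1, 2)))) ≈ -23111.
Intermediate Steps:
C = Rational(27, 2) (C = Mul(Rational(-1, 8), Mul(-4, 27)) = Mul(Rational(-1, 8), -108) = Rational(27, 2) ≈ 13.500)
E = Mul(Rational(1, 2), Pow(118, Rational(1, 2))) (E = Pow(Add(Pow(Add(6, -10), 2), Rational(27, 2)), Rational(1, 2)) = Pow(Add(Pow(-4, 2), Rational(27, 2)), Rational(1, 2)) = Pow(Add(16, Rational(27, 2)), Rational(1, 2)) = Pow(Rational(59, 2), Rational(1, 2)) = Mul(Rational(1, 2), Pow(118, Rational(1, 2))) ≈ 5.4314)
Mul(Add(Mul(-9, Add(5, 6)), E), 247) = Mul(Add(Mul(-9, Add(5, 6)), Mul(Rational(1, 2), Pow(118, Rational(1, 2)))), 247) = Mul(Add(Mul(-9, 11), Mul(Rational(1, 2), Pow(118, Rational(1, 2)))), 247) = Mul(Add(-99, Mul(Rational(1, 2), Pow(118, Rational(1, 2)))), 247) = Add(-24453, Mul(Rational(247, 2), Pow(118, Rational(1, 2))))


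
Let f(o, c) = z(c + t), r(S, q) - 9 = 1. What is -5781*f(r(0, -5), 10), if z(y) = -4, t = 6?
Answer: 23124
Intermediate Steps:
r(S, q) = 10 (r(S, q) = 9 + 1 = 10)
f(o, c) = -4
-5781*f(r(0, -5), 10) = -5781*(-4) = 23124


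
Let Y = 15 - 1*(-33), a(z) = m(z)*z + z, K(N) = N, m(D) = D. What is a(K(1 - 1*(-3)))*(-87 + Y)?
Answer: -780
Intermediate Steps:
a(z) = z + z² (a(z) = z*z + z = z² + z = z + z²)
Y = 48 (Y = 15 + 33 = 48)
a(K(1 - 1*(-3)))*(-87 + Y) = ((1 - 1*(-3))*(1 + (1 - 1*(-3))))*(-87 + 48) = ((1 + 3)*(1 + (1 + 3)))*(-39) = (4*(1 + 4))*(-39) = (4*5)*(-39) = 20*(-39) = -780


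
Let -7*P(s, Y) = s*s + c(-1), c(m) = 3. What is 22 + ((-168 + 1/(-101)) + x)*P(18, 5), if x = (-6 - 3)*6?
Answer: 7347875/707 ≈ 10393.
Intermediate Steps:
x = -54 (x = -9*6 = -54)
P(s, Y) = -3/7 - s**2/7 (P(s, Y) = -(s*s + 3)/7 = -(s**2 + 3)/7 = -(3 + s**2)/7 = -3/7 - s**2/7)
22 + ((-168 + 1/(-101)) + x)*P(18, 5) = 22 + ((-168 + 1/(-101)) - 54)*(-3/7 - 1/7*18**2) = 22 + ((-168 - 1/101) - 54)*(-3/7 - 1/7*324) = 22 + (-16969/101 - 54)*(-3/7 - 324/7) = 22 - 22423/101*(-327/7) = 22 + 7332321/707 = 7347875/707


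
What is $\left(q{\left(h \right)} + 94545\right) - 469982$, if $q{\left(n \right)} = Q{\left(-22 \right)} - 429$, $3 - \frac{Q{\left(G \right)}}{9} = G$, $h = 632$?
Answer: $-375641$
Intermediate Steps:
$Q{\left(G \right)} = 27 - 9 G$
$q{\left(n \right)} = -204$ ($q{\left(n \right)} = \left(27 - -198\right) - 429 = \left(27 + 198\right) - 429 = 225 - 429 = -204$)
$\left(q{\left(h \right)} + 94545\right) - 469982 = \left(-204 + 94545\right) - 469982 = 94341 - 469982 = -375641$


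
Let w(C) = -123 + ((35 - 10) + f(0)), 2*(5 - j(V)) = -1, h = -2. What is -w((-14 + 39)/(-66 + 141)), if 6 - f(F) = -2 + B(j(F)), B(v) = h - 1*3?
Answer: 85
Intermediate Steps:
j(V) = 11/2 (j(V) = 5 - ½*(-1) = 5 + ½ = 11/2)
B(v) = -5 (B(v) = -2 - 1*3 = -2 - 3 = -5)
f(F) = 13 (f(F) = 6 - (-2 - 5) = 6 - 1*(-7) = 6 + 7 = 13)
w(C) = -85 (w(C) = -123 + ((35 - 10) + 13) = -123 + (25 + 13) = -123 + 38 = -85)
-w((-14 + 39)/(-66 + 141)) = -1*(-85) = 85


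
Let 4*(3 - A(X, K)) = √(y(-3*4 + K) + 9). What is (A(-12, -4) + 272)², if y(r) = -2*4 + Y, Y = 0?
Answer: 1207801/16 ≈ 75488.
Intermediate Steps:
y(r) = -8 (y(r) = -2*4 + 0 = -8 + 0 = -8)
A(X, K) = 11/4 (A(X, K) = 3 - √(-8 + 9)/4 = 3 - √1/4 = 3 - ¼*1 = 3 - ¼ = 11/4)
(A(-12, -4) + 272)² = (11/4 + 272)² = (1099/4)² = 1207801/16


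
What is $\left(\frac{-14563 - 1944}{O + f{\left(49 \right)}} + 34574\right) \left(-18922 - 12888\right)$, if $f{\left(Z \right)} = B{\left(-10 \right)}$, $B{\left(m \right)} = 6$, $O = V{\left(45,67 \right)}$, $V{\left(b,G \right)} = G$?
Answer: $- \frac{79760234950}{73} \approx -1.0926 \cdot 10^{9}$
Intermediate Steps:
$O = 67$
$f{\left(Z \right)} = 6$
$\left(\frac{-14563 - 1944}{O + f{\left(49 \right)}} + 34574\right) \left(-18922 - 12888\right) = \left(\frac{-14563 - 1944}{67 + 6} + 34574\right) \left(-18922 - 12888\right) = \left(- \frac{16507}{73} + 34574\right) \left(-31810\right) = \frac{2507395}{73} \left(-31810\right) = - \frac{79760234950}{73}$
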